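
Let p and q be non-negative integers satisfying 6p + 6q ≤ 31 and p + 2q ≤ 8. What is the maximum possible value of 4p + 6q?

Relaxing integrality, the LP optimum is 26.33 at (p,q) = (2.33, 2.83), which is not an integer point.
(p,q)=(2,3): 6·2+6·3=30≤31, 1·2+2·3=8≤8, objective 26.
(p,q)=(3,2): 6·3+6·2=30≤31, 1·3+2·2=7≤8, objective 24.
(p,q)=(1,3): 6·1+6·3=24≤31, 1·1+2·3=7≤8, objective 22.
The best lattice point is (2,3), giving 26.

26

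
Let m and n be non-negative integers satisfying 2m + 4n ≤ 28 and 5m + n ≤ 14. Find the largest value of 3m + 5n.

35

Relaxing integrality, the LP optimum is 35.78 at (m,n) = (1.56, 6.22), which is not an integer point.
(m,n)=(0,7): 2·0+4·7=28≤28, 5·0+1·7=7≤14, objective 35.
(m,n)=(1,6): 2·1+4·6=26≤28, 5·1+1·6=11≤14, objective 33.
The best lattice point is (0,7), giving 35.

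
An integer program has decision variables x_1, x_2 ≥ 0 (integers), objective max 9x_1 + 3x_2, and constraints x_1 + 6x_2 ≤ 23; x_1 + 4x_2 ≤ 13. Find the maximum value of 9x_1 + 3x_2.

(x_1,x_2)=(13,0): 1·13+6·0=13≤23, 1·13+4·0=13≤13, objective 117.
(x_1,x_2)=(12,0): 1·12+6·0=12≤23, 1·12+4·0=12≤13, objective 108.
The best lattice point is (13,0), giving 117.

117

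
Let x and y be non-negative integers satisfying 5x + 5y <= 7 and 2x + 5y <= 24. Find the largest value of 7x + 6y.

Relaxing integrality, the LP optimum is 9.80 at (x,y) = (1.4, 0), which is not an integer point.
(x,y)=(1,0): 5·1+5·0=5≤7, 2·1+5·0=2≤24, objective 7.
(x,y)=(0,1): 5·0+5·1=5≤7, 2·0+5·1=5≤24, objective 6.
(x,y)=(0,0): 5·0+5·0=0≤7, 2·0+5·0=0≤24, objective 0.
The best lattice point is (1,0), giving 7.

7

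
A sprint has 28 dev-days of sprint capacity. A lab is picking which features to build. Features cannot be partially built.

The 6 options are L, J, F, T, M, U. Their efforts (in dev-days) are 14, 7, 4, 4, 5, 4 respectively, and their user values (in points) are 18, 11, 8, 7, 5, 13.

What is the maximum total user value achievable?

46

Take L, F, T, and U: effort 14 + 4 + 4 + 4 = 26 ≤ 28, user value 18 + 8 + 7 + 13 = 46.
No other feasible combination does better.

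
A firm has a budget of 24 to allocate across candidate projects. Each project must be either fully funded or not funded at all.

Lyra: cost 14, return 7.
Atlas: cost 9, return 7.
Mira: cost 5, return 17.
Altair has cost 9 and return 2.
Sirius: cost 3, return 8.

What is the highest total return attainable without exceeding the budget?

32

Take Atlas, Mira, and Sirius: cost 9 + 5 + 3 = 17 ≤ 24, return 7 + 17 + 8 = 32.
No feasible combination exceeds this.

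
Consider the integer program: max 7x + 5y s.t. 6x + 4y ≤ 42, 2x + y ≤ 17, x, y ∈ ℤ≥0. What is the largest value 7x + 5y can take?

(x,y)=(1,9) is feasible, giving 52.
(x,y)=(0,10) is feasible, giving 50.
(x,y)=(1,8) is feasible, giving 47.
No feasible integer point exceeds 52.

52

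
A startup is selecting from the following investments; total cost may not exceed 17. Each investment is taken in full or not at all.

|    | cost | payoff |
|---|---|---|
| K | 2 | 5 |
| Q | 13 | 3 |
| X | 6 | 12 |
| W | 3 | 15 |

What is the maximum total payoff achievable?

Take K, X, and W: cost 2 + 6 + 3 = 11 ≤ 17, payoff 5 + 12 + 15 = 32.
No other feasible combination does better.

32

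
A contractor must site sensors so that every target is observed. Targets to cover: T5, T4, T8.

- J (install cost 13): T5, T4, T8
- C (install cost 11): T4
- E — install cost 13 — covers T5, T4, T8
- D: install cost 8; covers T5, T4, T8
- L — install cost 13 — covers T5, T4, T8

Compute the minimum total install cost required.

D alone covers T5, T4, T8 — every target.
Total install cost: 8.
No cover costs less than 8.

8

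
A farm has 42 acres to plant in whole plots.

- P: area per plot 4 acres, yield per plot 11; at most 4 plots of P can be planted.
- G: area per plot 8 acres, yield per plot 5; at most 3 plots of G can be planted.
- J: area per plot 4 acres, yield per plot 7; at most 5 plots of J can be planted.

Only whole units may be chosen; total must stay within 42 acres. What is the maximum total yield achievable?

79

This is a bounded integer knapsack.
P has the best ratio (11/4); taking only P gives at most 4×11 = 44 (stopped by the supply cap of 4).
Mixing does better — 4×P and 5×J: area 36 ≤ 42, yield 4·11 + 5·7 = 79.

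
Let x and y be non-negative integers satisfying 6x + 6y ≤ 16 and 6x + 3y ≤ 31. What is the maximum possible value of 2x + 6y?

(x,y)=(0,2) is feasible, giving 12.
(x,y)=(1,1) is feasible, giving 8.
The best lattice point is (0,2), giving 12.

12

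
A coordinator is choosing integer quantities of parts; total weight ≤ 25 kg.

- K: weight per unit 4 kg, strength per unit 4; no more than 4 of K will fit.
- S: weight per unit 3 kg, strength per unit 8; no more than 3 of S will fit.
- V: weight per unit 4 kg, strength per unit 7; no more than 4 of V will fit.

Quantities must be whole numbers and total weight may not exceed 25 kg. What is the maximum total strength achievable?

Take 3×S and 4×V: weight 25 ≤ 25, strength 3·8 + 4·7 = 52.
S has the best ratio (8/3) and is taken to its limit of 3; remaining capacity is filled optimally with the others.

52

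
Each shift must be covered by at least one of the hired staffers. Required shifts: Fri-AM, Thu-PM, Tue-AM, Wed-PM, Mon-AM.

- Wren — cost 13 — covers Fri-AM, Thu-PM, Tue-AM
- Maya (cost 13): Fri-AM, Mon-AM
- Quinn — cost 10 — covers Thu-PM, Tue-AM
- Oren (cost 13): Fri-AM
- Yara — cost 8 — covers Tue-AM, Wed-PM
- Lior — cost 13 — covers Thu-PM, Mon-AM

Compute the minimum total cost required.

31

The greedy cost-per-new-shift heuristic would pick Yara, Wren, and Maya for 34, but a cheaper cover exists.
Choose Maya, Quinn, and Yara: together they cover Fri-AM, Thu-PM, Tue-AM, Wed-PM, Mon-AM — every shift.
Total cost: 13 + 10 + 8 = 31.
No cover costs less than 31.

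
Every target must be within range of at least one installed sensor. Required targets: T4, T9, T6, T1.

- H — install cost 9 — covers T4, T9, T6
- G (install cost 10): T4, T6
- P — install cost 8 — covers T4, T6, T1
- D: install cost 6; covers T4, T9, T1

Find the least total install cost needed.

Choose P and D: together they cover T4, T9, T6, T1 — every target.
Total install cost: 8 + 6 = 14.
No cover costs less than 14.

14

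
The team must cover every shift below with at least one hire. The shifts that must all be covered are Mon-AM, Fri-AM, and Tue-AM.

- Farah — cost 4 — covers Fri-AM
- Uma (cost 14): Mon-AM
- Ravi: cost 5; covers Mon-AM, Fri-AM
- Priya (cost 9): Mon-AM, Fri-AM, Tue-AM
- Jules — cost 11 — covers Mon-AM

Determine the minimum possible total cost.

Priya alone covers Mon-AM, Fri-AM, Tue-AM — every shift.
Total cost: 9.

9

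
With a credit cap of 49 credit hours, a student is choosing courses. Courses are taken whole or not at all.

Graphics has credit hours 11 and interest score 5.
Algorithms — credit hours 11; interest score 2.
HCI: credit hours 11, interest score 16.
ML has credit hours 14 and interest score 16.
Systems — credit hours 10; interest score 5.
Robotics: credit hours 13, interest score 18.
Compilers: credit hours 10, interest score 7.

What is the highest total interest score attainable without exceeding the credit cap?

57

This is a 0-1 knapsack instance.
Allowing fractional choices, the relaxed optimum would be about 57.5, but courses are indivisible.
HCI + ML + Systems + Robotics: credit hours 11 + 14 + 10 + 13 = 48 ≤ 49, interest score 16 + 16 + 5 + 18 = 55.
HCI + ML + Robotics + Compilers: credit hours 11 + 14 + 13 + 10 = 48 ≤ 49, interest score 16 + 16 + 18 + 7 = 57.
Graphics + HCI + ML + Robotics: credit hours 11 + 11 + 14 + 13 = 49 ≤ 49, interest score 5 + 16 + 16 + 18 = 55.
Best is HCI, ML, Robotics, and Compilers with total interest score 57.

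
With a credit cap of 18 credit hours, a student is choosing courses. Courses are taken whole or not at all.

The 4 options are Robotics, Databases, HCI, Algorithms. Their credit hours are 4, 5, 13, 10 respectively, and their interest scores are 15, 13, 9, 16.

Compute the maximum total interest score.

Databases + Algorithms: credit hours 5 + 10 = 15 ≤ 18, interest score 13 + 16 = 29.
Robotics + Algorithms: credit hours 4 + 10 = 14 ≤ 18, interest score 15 + 16 = 31.
Robotics + Databases: credit hours 4 + 5 = 9 ≤ 18, interest score 15 + 13 = 28.
Best is Robotics and Algorithms with total interest score 31.

31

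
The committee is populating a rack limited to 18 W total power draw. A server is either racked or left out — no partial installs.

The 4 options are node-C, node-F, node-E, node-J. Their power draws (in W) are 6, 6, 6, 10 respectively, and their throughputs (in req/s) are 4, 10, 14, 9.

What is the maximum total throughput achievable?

28

Allowing fractional choices, the relaxed optimum would be about 29.4, but servers are indivisible.
node-F + node-E: power draw 6 + 6 = 12 ≤ 18, throughput 10 + 14 = 24.
node-C + node-F + node-E: power draw 6 + 6 + 6 = 18 ≤ 18, throughput 4 + 10 + 14 = 28.
Best is node-C, node-F, and node-E with total throughput 28.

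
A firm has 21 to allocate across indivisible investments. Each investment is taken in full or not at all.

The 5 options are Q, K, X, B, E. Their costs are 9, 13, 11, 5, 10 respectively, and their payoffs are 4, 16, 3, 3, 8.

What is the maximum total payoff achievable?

Take K and B: cost 13 + 5 = 18 ≤ 21, payoff 16 + 3 = 19.
No other feasible combination does better.

19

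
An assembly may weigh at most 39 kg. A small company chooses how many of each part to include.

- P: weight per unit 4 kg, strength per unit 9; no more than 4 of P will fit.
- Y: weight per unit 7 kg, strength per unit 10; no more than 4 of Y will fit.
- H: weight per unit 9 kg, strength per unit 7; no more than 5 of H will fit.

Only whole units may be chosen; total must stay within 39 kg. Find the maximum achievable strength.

This is a bounded integer knapsack.
P has the best ratio (9/4); taking only P gives at most 4×9 = 36 (stopped by the supply cap of 4).
Mixing does better — 4×P and 3×Y: weight 37 ≤ 39, strength 4·9 + 3·10 = 66.

66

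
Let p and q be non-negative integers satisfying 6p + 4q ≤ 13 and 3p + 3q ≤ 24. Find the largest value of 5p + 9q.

The continuous relaxation peaks at (0, 3.25) with value 29.25; rounding to a feasible lattice point costs some objective.
(p,q)=(0,3): 6·0+4·3=12≤13, 3·0+3·3=9≤24, objective 27.
(p,q)=(0,2): 6·0+4·2=8≤13, 3·0+3·2=6≤24, objective 18.
Maximum is 27 at (p,q)=(0,3).

27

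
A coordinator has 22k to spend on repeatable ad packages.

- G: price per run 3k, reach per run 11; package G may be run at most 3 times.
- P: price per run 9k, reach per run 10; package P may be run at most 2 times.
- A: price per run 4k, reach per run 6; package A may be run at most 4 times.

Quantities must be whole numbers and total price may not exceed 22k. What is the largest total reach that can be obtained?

51

Take 3×G and 3×A: price 21 ≤ 22, reach 3·11 + 3·6 = 51.
G has the best ratio (11/3) and is taken to its limit of 3; remaining capacity is filled optimally with the others.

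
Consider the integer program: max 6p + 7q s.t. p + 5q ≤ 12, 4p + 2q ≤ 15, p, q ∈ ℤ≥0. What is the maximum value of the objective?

26

The continuous relaxation peaks at (2.83, 1.83) with value 29.83; rounding to a feasible lattice point costs some objective.
(p,q)=(2,2) is feasible, giving 26.
(p,q)=(3,1) is feasible, giving 25.
Maximum is 26 at (p,q)=(2,2).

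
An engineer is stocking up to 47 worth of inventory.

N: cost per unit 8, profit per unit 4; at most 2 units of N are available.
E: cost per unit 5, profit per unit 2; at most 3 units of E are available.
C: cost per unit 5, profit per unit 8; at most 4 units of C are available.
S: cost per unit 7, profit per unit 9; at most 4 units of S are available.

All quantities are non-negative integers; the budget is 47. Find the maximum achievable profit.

61

C has the best ratio (8/5); taking only C gives at most 4×8 = 32 (stopped by the supply cap of 4).
Mixing does better — 1×E, 4×C, and 3×S: cost 46 ≤ 47, profit 1·2 + 4·8 + 3·9 = 61.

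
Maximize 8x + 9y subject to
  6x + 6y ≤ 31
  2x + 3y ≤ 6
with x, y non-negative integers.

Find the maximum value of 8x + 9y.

(x,y)=(3,0): 6·3+6·0=18≤31, 2·3+3·0=6≤6, objective 24.
(x,y)=(2,0): 6·2+6·0=12≤31, 2·2+3·0=4≤6, objective 16.
Maximum is 24 at (x,y)=(3,0).

24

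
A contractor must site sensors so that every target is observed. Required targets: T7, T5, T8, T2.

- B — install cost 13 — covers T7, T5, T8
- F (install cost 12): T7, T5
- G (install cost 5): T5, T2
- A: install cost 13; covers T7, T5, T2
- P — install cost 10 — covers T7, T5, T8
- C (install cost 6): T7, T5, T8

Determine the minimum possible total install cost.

11

Choose G and C: together they cover T7, T5, T8, T2 — every target.
Total install cost: 5 + 6 = 11.
No cover costs less than 11.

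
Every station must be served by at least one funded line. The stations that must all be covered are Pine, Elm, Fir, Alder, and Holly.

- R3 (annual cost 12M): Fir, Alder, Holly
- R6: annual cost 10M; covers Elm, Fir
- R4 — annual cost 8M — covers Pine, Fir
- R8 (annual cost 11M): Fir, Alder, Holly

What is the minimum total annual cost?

Choose R6, R4, and R8: together they cover Pine, Elm, Fir, Alder, Holly — every station.
Total annual cost: 10 + 8 + 11 = 29.
No cover costs less than 29.

29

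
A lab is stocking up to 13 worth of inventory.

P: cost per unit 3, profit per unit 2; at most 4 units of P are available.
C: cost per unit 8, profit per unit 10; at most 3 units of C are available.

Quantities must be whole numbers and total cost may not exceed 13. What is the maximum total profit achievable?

12

1×C: cost 8 ≤ 13, profit 1·10 = 10.
1×P and 1×C: cost 11 ≤ 13, profit 1·2 + 1·10 = 12.
Best is 12.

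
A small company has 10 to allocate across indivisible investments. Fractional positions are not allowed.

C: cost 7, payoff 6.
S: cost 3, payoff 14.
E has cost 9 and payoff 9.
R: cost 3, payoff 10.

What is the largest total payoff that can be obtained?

Treat it as a binary knapsack problem.
Allowing fractional choices, the relaxed optimum would be about 28.0, but investments are indivisible.
S + R: cost 3 + 3 = 6 ≤ 10, payoff 14 + 10 = 24.
C + S: cost 7 + 3 = 10 ≤ 10, payoff 6 + 14 = 20.
Best is S and R with total payoff 24.

24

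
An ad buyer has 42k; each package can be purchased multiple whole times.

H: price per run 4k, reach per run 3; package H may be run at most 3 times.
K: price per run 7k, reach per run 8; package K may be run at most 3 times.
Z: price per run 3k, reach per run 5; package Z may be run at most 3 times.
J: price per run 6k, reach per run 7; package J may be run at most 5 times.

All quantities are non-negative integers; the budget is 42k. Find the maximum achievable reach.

Take 3×K, 3×Z, and 2×J: price 42 ≤ 42, reach 3·8 + 3·5 + 2·7 = 53.
Z has the best ratio (5/3) and is taken to its limit of 3; remaining capacity is filled optimally with the others.

53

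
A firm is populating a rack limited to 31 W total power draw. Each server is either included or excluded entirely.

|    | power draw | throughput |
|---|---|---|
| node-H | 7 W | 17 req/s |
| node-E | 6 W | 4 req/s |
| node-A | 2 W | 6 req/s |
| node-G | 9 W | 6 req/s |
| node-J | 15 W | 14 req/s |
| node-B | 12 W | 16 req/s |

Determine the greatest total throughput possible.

Allowing fractional choices, the relaxed optimum would be about 48.3, but servers are indivisible.
node-H + node-E + node-A + node-J: power draw 7 + 6 + 2 + 15 = 30 ≤ 31, throughput 17 + 4 + 6 + 14 = 41.
node-H + node-A + node-G + node-B: power draw 7 + 2 + 9 + 12 = 30 ≤ 31, throughput 17 + 6 + 6 + 16 = 45.
node-H + node-E + node-A + node-B: power draw 7 + 6 + 2 + 12 = 27 ≤ 31, throughput 17 + 4 + 6 + 16 = 43.
Best is node-H, node-A, node-G, and node-B with total throughput 45.

45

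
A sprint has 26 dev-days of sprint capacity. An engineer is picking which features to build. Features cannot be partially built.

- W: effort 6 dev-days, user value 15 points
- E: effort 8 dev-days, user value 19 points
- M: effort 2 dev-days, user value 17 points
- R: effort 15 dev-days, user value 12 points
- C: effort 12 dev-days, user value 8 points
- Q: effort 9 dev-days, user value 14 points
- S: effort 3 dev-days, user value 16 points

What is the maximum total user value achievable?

Allowing fractional choices, the relaxed optimum would be about 77.9, but features are indivisible.
E + M + Q + S: effort 8 + 2 + 9 + 3 = 22 ≤ 26, user value 19 + 17 + 14 + 16 = 66.
W + E + M + Q: effort 6 + 8 + 2 + 9 = 25 ≤ 26, user value 15 + 19 + 17 + 14 = 65.
W + E + M + S: effort 6 + 8 + 2 + 3 = 19 ≤ 26, user value 15 + 19 + 17 + 16 = 67.
Best is W, E, M, and S with total user value 67.

67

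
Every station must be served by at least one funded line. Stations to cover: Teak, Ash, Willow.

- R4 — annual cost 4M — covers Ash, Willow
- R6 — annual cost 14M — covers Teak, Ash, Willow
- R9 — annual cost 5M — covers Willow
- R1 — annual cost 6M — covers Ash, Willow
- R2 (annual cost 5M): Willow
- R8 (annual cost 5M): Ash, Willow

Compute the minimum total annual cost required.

14

The greedy cost-per-new-station heuristic would pick R4 and R6 for 18, but a cheaper cover exists.
R6 alone covers Teak, Ash, Willow — every station.
Total annual cost: 14.
No cover costs less than 14.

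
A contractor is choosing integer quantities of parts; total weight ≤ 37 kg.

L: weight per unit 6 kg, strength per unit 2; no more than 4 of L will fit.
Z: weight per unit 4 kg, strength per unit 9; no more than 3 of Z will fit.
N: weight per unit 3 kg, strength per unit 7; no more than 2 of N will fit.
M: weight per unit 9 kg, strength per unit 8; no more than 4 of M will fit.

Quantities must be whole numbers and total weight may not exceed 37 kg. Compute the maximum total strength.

Take 3×Z, 2×N, and 2×M: weight 36 ≤ 37, strength 3·9 + 2·7 + 2·8 = 57.
N has the best ratio (7/3) and is taken to its limit of 2; remaining capacity is filled optimally with the others.

57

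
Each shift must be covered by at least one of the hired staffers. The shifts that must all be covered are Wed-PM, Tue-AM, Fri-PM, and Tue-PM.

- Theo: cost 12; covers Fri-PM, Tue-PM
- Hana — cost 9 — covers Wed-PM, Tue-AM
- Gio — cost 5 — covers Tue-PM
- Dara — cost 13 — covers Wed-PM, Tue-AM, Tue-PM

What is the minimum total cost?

The greedy cost-per-new-shift heuristic would pick Dara and Theo for 25, but a cheaper cover exists.
Choose Theo and Hana: together they cover Wed-PM, Tue-AM, Fri-PM, Tue-PM — every shift.
Total cost: 12 + 9 = 21.
No cover costs less than 21.

21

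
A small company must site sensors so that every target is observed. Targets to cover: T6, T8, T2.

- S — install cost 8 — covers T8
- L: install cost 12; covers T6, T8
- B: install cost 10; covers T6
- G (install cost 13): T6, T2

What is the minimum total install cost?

The greedy cost-per-new-target heuristic would pick L and G for 25, but a cheaper cover exists.
Choose S and G: together they cover T6, T8, T2 — every target.
Total install cost: 8 + 13 = 21.
No cover costs less than 21.

21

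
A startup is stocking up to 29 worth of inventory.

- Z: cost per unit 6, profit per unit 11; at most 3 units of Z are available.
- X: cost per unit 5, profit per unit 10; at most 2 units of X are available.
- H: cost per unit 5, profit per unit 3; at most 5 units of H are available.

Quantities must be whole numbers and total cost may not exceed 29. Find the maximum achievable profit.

This is a bounded integer knapsack.
X has the best ratio (10/5); taking only X gives at most 2×10 = 20 (stopped by the supply cap of 2).
Mixing does better — 3×Z and 2×X: cost 28 ≤ 29, profit 3·11 + 2·10 = 53.

53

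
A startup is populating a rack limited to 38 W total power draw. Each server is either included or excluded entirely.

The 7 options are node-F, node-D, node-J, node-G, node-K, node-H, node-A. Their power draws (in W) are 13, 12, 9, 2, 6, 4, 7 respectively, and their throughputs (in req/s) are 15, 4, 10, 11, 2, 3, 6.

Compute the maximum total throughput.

node-F + node-J + node-G + node-H + node-A: power draw 13 + 9 + 2 + 4 + 7 = 35 ≤ 38, throughput 15 + 10 + 11 + 3 + 6 = 45.
node-F + node-J + node-G + node-K + node-A: power draw 13 + 9 + 2 + 6 + 7 = 37 ≤ 38, throughput 15 + 10 + 11 + 2 + 6 = 44.
node-F + node-J + node-G + node-A: power draw 13 + 9 + 2 + 7 = 31 ≤ 38, throughput 15 + 10 + 11 + 6 = 42.
Best is node-F, node-J, node-G, node-H, and node-A with total throughput 45.

45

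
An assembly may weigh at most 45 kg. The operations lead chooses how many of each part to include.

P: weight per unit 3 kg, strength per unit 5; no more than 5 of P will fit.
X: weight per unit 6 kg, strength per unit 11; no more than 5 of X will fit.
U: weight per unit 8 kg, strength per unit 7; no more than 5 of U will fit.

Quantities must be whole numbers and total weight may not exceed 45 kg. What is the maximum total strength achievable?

80

Take 5×P and 5×X: weight 45 ≤ 45, strength 5·5 + 5·11 = 80.
X has the best ratio (11/6) and is taken to its limit of 5; remaining capacity is filled optimally with the others.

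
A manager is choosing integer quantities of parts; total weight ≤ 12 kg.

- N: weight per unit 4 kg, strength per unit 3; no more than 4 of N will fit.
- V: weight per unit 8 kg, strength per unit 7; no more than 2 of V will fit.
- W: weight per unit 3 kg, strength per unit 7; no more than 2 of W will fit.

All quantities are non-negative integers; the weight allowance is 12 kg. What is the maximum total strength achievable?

Take 1×N and 2×W: weight 10 ≤ 12, strength 1·3 + 2·7 = 17.
W has the best ratio (7/3) and is taken to its limit of 2; remaining capacity is filled optimally with the others.

17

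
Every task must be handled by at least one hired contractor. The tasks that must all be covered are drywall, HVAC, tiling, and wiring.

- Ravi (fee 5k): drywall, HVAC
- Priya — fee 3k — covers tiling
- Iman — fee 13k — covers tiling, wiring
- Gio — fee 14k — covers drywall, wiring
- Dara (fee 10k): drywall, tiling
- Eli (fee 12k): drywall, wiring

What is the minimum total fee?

18

The greedy cost-per-new-task heuristic would pick Ravi, Priya, and Eli for 20, but a cheaper cover exists.
Choose Ravi and Iman: together they cover drywall, HVAC, tiling, wiring — every task.
Total fee: 5 + 13 = 18.
No cover costs less than 18.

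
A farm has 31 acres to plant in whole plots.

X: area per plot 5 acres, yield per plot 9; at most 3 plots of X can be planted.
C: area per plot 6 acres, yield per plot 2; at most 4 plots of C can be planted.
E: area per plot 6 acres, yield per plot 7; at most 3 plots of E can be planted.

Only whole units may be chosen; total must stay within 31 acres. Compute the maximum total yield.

41

X has the best ratio (9/5); taking only X gives at most 3×9 = 27 (stopped by the supply cap of 3).
Mixing does better — 3×X and 2×E: area 27 ≤ 31, yield 3·9 + 2·7 = 41.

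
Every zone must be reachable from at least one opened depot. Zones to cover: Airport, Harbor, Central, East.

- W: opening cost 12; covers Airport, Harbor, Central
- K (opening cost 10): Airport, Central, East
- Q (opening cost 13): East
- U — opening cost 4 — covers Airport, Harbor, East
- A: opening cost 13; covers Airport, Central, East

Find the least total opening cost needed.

14

This is a weighted set-cover instance.
Choose K and U: together they cover Airport, Harbor, Central, East — every zone.
Total opening cost: 10 + 4 = 14.
No cover costs less than 14.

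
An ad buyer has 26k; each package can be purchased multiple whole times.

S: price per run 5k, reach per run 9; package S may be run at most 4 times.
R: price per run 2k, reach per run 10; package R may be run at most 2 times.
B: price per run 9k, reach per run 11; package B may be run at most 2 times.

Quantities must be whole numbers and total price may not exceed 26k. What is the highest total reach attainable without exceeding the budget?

Take 4×S and 2×R: price 24 ≤ 26, reach 4·9 + 2·10 = 56.
R has the best ratio (10/2) and is taken to its limit of 2; remaining capacity is filled optimally with the others.

56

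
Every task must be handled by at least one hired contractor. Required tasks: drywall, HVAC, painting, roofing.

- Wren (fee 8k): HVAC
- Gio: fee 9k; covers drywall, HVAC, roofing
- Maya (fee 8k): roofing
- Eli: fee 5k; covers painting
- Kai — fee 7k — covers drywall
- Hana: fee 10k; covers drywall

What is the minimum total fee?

This is a weighted set-cover instance.
Choose Gio and Eli: together they cover drywall, HVAC, painting, roofing — every task.
Total fee: 9 + 5 = 14.
No cover costs less than 14.

14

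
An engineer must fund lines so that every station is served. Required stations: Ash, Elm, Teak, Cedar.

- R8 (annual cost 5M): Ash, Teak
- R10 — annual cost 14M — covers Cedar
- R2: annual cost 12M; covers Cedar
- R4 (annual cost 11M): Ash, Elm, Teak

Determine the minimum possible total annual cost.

This is an integer covering problem.
The greedy cost-per-new-station heuristic would pick R8, R4, and R2 for 28, but a cheaper cover exists.
Choose R2 and R4: together they cover Ash, Elm, Teak, Cedar — every station.
Total annual cost: 12 + 11 = 23.
No cover costs less than 23.

23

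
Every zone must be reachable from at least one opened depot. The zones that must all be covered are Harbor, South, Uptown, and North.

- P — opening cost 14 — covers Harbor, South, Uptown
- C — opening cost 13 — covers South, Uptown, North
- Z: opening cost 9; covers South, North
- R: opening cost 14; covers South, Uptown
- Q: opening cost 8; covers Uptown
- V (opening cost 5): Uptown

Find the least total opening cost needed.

23

This is a weighted set-cover instance.
The greedy cost-per-new-zone heuristic would pick C and P for 27, but a cheaper cover exists.
Choose P and Z: together they cover Harbor, South, Uptown, North — every zone.
Total opening cost: 14 + 9 = 23.
No cover costs less than 23.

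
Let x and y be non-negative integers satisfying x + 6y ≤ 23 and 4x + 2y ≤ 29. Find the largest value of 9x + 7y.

68

(x,y)=(6,2): 1·6+6·2=18≤23, 4·6+2·2=28≤29, objective 68.
(x,y)=(5,3): 1·5+6·3=23≤23, 4·5+2·3=26≤29, objective 66.
The best lattice point is (6,2), giving 68.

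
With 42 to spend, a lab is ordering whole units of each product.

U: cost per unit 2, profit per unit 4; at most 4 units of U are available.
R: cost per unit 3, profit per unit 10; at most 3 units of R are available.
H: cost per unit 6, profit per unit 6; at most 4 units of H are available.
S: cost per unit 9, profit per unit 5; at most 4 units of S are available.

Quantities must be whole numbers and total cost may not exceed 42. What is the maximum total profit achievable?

70

4×U, 3×R, and 4×H: cost 41 ≤ 42, profit 4·4 + 3·10 + 4·6 = 70.
3×U, 3×R, and 4×H: cost 39 ≤ 42, profit 3·4 + 3·10 + 4·6 = 66.
Best is 70.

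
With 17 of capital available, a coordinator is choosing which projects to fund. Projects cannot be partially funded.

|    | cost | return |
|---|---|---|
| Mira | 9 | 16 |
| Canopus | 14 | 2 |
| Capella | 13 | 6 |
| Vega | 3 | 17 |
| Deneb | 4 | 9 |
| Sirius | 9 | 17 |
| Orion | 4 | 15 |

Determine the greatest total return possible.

49

Allowing fractional choices, the relaxed optimum would be about 52.3, but projects are indivisible.
Mira + Vega + Orion: cost 9 + 3 + 4 = 16 ≤ 17, return 16 + 17 + 15 = 48.
Vega + Sirius + Orion: cost 3 + 9 + 4 = 16 ≤ 17, return 17 + 17 + 15 = 49.
Best is Vega, Sirius, and Orion with total return 49.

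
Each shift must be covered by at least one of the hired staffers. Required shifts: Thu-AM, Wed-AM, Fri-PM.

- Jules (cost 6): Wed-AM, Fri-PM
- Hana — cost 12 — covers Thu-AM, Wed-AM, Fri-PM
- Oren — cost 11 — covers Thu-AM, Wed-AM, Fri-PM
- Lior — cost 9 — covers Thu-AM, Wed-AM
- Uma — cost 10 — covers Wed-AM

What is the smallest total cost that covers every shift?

11

This is an integer covering problem.
Oren alone covers Thu-AM, Wed-AM, Fri-PM — every shift.
Total cost: 11.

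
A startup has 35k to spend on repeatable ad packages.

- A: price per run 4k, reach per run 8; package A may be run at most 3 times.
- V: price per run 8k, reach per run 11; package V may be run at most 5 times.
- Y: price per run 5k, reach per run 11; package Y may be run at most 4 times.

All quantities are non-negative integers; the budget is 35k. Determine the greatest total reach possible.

3×A and 4×Y: price 32 ≤ 35, reach 3·8 + 4·11 = 68.
3×A, 1×V, and 3×Y: price 35 ≤ 35, reach 3·8 + 1·11 + 3·11 = 68.
Best is 68.

68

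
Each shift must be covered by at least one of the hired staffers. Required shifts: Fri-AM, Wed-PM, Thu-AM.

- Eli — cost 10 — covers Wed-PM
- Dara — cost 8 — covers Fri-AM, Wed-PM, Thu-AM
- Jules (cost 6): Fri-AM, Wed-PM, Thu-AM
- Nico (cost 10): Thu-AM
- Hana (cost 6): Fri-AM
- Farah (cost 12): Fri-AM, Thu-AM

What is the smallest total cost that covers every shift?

Jules alone covers Fri-AM, Wed-PM, Thu-AM — every shift.
Total cost: 6.
No cover costs less than 6.

6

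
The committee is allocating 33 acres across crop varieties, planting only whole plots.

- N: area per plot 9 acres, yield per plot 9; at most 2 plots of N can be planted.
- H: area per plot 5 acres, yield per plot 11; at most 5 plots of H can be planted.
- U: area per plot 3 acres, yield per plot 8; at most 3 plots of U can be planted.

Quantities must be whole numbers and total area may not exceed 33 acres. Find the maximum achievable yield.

This is a bounded integer knapsack.
4×H and 3×U: area 29 ≤ 33, yield 4·11 + 3·8 = 68.
5×H and 2×U: area 31 ≤ 33, yield 5·11 + 2·8 = 71.
Best is 71.

71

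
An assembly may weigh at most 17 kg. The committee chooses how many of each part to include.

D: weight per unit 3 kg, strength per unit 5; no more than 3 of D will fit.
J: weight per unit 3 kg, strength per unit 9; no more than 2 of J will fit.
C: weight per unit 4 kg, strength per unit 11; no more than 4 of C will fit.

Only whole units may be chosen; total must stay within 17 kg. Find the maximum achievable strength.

Take 1×D, 2×J, and 2×C: weight 17 ≤ 17, strength 1·5 + 2·9 + 2·11 = 45.
J has the best ratio (9/3) and is taken to its limit of 2; remaining capacity is filled optimally with the others.

45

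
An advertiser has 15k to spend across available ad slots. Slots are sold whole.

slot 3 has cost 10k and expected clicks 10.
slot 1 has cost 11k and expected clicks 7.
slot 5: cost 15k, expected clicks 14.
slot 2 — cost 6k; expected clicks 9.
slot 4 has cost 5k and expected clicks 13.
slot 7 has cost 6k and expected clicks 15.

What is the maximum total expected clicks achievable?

This is a 0-1 knapsack instance.
Allowing fractional choices, the relaxed optimum would be about 34.0, but ad slots are indivisible.
slot 4 + slot 7: cost 5 + 6 = 11 ≤ 15, expected clicks 13 + 15 = 28.
slot 3 + slot 4: cost 10 + 5 = 15 ≤ 15, expected clicks 10 + 13 = 23.
slot 2 + slot 7: cost 6 + 6 = 12 ≤ 15, expected clicks 9 + 15 = 24.
Best is slot 4 and slot 7 with total expected clicks 28.

28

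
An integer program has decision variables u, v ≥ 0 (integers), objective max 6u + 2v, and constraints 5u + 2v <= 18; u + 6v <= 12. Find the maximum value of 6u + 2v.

20

(u,v)=(3,1): 5·3+2·1=17≤18, 1·3+6·1=9≤12, objective 20.
(u,v)=(3,0): 5·3+2·0=15≤18, 1·3+6·0=3≤12, objective 18.
No feasible integer point exceeds 20.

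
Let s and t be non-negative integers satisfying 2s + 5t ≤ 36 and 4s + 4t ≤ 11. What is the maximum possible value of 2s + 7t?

14

(s,t)=(0,2) is feasible, giving 14.
(s,t)=(1,1) is feasible, giving 9.
(s,t)=(0,1) is feasible, giving 7.
Maximum is 14 at (s,t)=(0,2).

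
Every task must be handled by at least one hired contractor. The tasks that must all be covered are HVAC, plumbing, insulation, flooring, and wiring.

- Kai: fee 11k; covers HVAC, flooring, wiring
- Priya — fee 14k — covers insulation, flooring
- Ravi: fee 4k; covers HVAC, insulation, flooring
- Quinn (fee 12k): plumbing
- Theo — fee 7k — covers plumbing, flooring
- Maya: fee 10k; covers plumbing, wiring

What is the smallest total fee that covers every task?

This is a weighted set-cover instance.
Choose Ravi and Maya: together they cover HVAC, plumbing, insulation, flooring, wiring — every task.
Total fee: 4 + 10 = 14.
No cover costs less than 14.

14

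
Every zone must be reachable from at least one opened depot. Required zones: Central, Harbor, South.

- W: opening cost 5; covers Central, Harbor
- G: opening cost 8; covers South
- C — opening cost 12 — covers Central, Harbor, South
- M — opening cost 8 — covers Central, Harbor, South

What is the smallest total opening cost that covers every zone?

8

The greedy cost-per-new-zone heuristic would pick W and G for 13, but a cheaper cover exists.
M alone covers Central, Harbor, South — every zone.
Total opening cost: 8.
No cover costs less than 8.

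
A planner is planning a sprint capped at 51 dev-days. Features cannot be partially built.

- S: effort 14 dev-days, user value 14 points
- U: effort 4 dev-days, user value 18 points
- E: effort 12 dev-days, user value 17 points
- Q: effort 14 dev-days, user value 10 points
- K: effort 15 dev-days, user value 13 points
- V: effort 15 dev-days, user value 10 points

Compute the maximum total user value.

62

Allowing fractional choices, the relaxed optimum would be about 66.3, but features are indivisible.
S + U + E + K: effort 14 + 4 + 12 + 15 = 45 ≤ 51, user value 14 + 18 + 17 + 13 = 62.
S + U + E + Q: effort 14 + 4 + 12 + 14 = 44 ≤ 51, user value 14 + 18 + 17 + 10 = 59.
Best is S, U, E, and K with total user value 62.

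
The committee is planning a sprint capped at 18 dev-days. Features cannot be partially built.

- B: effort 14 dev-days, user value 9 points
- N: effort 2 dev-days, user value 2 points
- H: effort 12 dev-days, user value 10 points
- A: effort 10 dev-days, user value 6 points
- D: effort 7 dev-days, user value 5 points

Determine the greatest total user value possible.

This is an integer program with binary decision variables.
Take N and H: effort 2 + 12 = 14 ≤ 18, user value 2 + 10 = 12.
No other feasible combination does better.

12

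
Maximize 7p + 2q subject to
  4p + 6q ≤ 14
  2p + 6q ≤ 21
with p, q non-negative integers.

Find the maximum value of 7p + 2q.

(p,q)=(3,0) is feasible, giving 21.
(p,q)=(2,1) is feasible, giving 16.
(p,q)=(2,0) is feasible, giving 14.
Maximum is 21 at (p,q)=(3,0).

21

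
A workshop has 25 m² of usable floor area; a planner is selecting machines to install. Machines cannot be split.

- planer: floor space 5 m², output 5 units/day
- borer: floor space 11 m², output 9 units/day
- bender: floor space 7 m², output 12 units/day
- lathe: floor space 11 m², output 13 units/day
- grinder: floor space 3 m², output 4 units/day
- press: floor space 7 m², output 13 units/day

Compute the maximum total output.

38

Take bender, lathe, and press: floor space 7 + 11 + 7 = 25 ≤ 25, output 12 + 13 + 13 = 38.
No other feasible combination does better.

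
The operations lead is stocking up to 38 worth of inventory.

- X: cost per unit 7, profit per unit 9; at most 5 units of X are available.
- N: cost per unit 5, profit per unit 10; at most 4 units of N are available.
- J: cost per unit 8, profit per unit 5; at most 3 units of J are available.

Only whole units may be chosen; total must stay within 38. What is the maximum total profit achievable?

3×X and 3×N: cost 36 ≤ 38, profit 3·9 + 3·10 = 57.
2×X and 4×N: cost 34 ≤ 38, profit 2·9 + 4·10 = 58.
Best is 58.

58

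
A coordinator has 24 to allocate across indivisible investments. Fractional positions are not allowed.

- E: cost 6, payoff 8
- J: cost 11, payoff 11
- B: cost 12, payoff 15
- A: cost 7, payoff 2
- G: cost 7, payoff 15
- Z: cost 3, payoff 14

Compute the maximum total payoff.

Take B, G, and Z: cost 12 + 7 + 3 = 22 ≤ 24, payoff 15 + 15 + 14 = 44.
No other feasible combination does better.

44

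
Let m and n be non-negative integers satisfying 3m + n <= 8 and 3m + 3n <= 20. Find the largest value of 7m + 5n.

32

Relaxing integrality, the LP optimum is 34.67 at (m,n) = (0.667, 6), which is not an integer point.
(m,n)=(1,5): 3·1+1·5=8≤8, 3·1+3·5=18≤20, objective 32.
(m,n)=(0,6): 3·0+1·6=6≤8, 3·0+3·6=18≤20, objective 30.
(m,n)=(1,4): 3·1+1·4=7≤8, 3·1+3·4=15≤20, objective 27.
(m,n)=(0,5): 3·0+1·5=5≤8, 3·0+3·5=15≤20, objective 25.
The best lattice point is (1,5), giving 32.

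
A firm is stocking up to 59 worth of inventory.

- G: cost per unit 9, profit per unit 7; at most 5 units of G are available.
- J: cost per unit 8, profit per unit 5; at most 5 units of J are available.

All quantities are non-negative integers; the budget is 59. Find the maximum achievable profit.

Take 3×G and 4×J: cost 59 ≤ 59, profit 3·7 + 4·5 = 41.
No other integer combination yields more.

41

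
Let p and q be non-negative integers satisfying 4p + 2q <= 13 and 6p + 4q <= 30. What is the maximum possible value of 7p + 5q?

30

The continuous relaxation peaks at (0, 6.5) with value 32.50; rounding to a feasible lattice point costs some objective.
(p,q)=(0,6): 4·0+2·6=12≤13, 6·0+4·6=24≤30, objective 30.
(p,q)=(0,5): 4·0+2·5=10≤13, 6·0+4·5=20≤30, objective 25.
No feasible integer point exceeds 30.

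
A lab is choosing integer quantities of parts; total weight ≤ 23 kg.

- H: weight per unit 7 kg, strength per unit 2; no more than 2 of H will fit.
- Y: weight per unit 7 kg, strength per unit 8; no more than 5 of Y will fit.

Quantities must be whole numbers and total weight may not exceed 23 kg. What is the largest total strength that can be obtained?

This is a bounded integer knapsack.
Y has the best ratio (8/7); taking only Y gives at most 3×8 = 24 (stopped by the weight limit).
Optimal: 3×Y: weight 21 ≤ 23, strength 3·8 = 24.

24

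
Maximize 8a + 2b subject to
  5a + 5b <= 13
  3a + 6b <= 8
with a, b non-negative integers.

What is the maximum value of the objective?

Relaxing integrality, the LP optimum is 20.80 at (a,b) = (2.6, 0), which is not an integer point.
(a,b)=(2,0) is feasible, giving 16.
(a,b)=(1,0) is feasible, giving 8.
No feasible integer point exceeds 16.

16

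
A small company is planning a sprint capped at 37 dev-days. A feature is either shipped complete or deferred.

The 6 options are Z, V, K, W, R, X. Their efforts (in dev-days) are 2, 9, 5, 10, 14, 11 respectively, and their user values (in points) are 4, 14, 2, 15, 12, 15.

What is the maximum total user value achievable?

50

Take Z, V, K, W, and X: effort 2 + 9 + 5 + 10 + 11 = 37 ≤ 37, user value 4 + 14 + 2 + 15 + 15 = 50.
No other feasible combination does better.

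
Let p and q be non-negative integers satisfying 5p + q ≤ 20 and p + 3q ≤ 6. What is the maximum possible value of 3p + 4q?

(p,q)=(3,1) is feasible, giving 13.
(p,q)=(4,0) is feasible, giving 12.
No feasible integer point exceeds 13.

13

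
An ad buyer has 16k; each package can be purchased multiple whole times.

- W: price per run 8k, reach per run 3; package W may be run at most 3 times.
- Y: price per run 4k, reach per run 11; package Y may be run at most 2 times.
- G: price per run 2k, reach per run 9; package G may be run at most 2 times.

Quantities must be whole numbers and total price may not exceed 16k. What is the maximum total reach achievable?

40

G has the best ratio (9/2); taking only G gives at most 2×9 = 18 (stopped by the supply cap of 2).
Mixing does better — 2×Y and 2×G: price 12 ≤ 16, reach 2·11 + 2·9 = 40.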